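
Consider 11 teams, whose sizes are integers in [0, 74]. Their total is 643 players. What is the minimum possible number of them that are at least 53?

4

Suppose at most 11 − j of them reach 53; then j values are ≤ 52 and the rest ≤ 74.
The total is then ≤ 52·j + 74·(11 − j) = 814 − 22j. For this to be ≥ 643 we need j ≤ 7, so at least 11 − 7 = 4 must reach 53.
Exactly 4 works: 4 values at 74 and 7 at 52 total 660; lower one of the high values by 17 (still ≥ 53) to hit 643.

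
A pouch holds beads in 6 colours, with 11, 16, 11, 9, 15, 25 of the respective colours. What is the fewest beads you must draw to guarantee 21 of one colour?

In the worst case you take as many as possible of each colour without reaching 21: 11 + 16 + 11 + 9 + 15 + 20 = 82.
The next one must give 21 of some colour, so 82 + 1 = 83.

83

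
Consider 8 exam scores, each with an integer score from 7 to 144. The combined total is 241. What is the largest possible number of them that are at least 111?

1

If k of the values are ≥ 111, the total is ≥ 111k + 7(8 − k).
Setting 111k + 7(8 − k) ≤ 241 gives 104k ≤ 185, so k ≤ 1.
k = 1 is achieved by 1 value at 111 and 7 at 7, total 160; add 81 to one value (staying below 111) to reach 241.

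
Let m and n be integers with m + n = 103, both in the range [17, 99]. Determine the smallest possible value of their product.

mn = m(103 − m) is concave in m, so over [17, 86] it is minimized at an endpoint.
The extreme feasible split is m = 17, n = 86, giving mn = 1462.

1462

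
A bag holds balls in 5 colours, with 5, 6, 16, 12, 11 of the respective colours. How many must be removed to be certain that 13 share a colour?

47

In the worst case you take as many as possible of each colour without reaching 13: 5 + 6 + 12 + 12 + 11 = 46.
The next one must give 13 of some colour, so 46 + 1 = 47.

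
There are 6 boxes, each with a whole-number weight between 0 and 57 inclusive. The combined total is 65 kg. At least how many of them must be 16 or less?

3

Each value above 16 is at least 17, contributing at least 17 − 0 = 17 above the floor 0.
The sum exceeds the floor total 0 by 65, so at most ⌊65/17⌋ = 3 exceed 16, and at least 3 are ≤ 16.
Exactly 3 works: 3 values at 0 and 3 at 17 total 51; raise one of the low values by 14 (still ≤ 16) to hit 65.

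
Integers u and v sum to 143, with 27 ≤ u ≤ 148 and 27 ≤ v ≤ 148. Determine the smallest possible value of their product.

3132

Since u + v is fixed, pushing one of them to its bound minimizes the product.
The extreme feasible split is u = 27, v = 116, giving uv = 3132.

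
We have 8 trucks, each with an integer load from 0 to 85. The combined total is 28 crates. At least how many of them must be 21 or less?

7

Each value above 21 is at least 22, contributing at least 22 − 0 = 22 above the floor 0.
The sum exceeds the floor total 0 by 28, so at most ⌊28/22⌋ = 1 exceed 21, and at least 7 are ≤ 21.
Exactly 7 works: 7 values at 0 and 1 at 22 total 22; raise one of the low values by 6 (still ≤ 21) to hit 28.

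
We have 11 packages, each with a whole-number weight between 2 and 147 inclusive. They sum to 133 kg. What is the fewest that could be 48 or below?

If only k of them are at most 48, the other 11 − k are at least 49, so the total is at least (11 − k)·49 + k·2.
This is ≤ 133, so (11 − k)·49 + 2k ≤ 133, which gives k ≥ 9.
Exactly 9 works: 9 values at 2 and 2 at 49 total 116; raise one of the low values by 17 (still ≤ 48) to hit 133.

9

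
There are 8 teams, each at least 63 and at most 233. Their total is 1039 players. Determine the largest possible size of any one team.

Maximizing one value means minimizing the remaining 7.
The other 7 contribute at least 7 × 63 = 441, leaving at most 1039 − 441 = 598.
But each team is capped at 233, so the maximum is 233.
Achievable: one at 233 and the other 7 totalling 806, which fits since 7 × 63 ≤ 806 ≤ 7 × 233.

233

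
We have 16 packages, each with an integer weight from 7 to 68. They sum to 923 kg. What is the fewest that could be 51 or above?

7

Suppose at most 16 − j of them reach 51; then j values are ≤ 50 and the rest ≤ 68.
The total is then ≤ 50·j + 68·(16 − j) = 1088 − 18j. For this to be ≥ 923 we need j ≤ 9, so at least 16 − 9 = 7 must reach 51.
Exactly 7 works: 7 values at 68 and 9 at 50 total 926; lower one of the high values by 3 (still ≥ 51) to hit 923.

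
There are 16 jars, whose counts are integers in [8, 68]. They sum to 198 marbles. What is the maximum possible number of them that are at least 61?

Suppose k of them are at least 61. Those contribute at least 61 each and the other 16 − k at least 8 each.
So the total is at least 61k + 8(16 − k) = 128 + 53k. This must be ≤ 198, giving k ≤ 1.
k = 1 is achieved by 1 value at 61 and 15 at 8, total 181; add 17 to one value (staying below 61) to reach 198.

1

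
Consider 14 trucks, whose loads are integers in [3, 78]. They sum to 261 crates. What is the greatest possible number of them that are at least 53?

4

With k values at 53 or above and the rest at least 3, the sum is at least 42 + 50k.
Since the sum is 261, we need 50k ≤ 219, i.e. k ≤ 4.
k = 4 is achieved by 4 values at 53 and 10 at 3, total 242; add 19 to one value (staying below 53) to reach 261.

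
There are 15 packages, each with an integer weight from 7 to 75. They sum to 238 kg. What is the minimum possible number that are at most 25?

8

Let j be the number exceeding 25. Then the total is ≥ 26·j + 7·(15 − j) = 105 + 19j.
So 19j ≤ 133 and j ≤ 7; hence at least 15 − 7 = 8 are ≤ 25.
Exactly 8 works: 8 values at 7 and 7 at 26 total 238.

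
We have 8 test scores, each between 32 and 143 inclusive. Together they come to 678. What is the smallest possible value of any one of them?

32

To make one score as small as possible, make the other 7 as large as possible.
The other 7 can take up 7 × 143 = 1001 ≥ 678 − 32, so one score can sit at its floor of 32.
Achievable: one at 32 and the other 7 totalling 646, which fits since 7 × 32 ≤ 646 ≤ 7 × 143.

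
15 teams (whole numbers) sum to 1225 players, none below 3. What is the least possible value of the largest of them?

82

The 15 values sum to 1225, so their maximum is at least ⌈1225/15⌉ = 82.
Equality holds with 10 values of 82 and 5 values of 81.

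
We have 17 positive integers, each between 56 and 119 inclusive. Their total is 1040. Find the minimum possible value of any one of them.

56

Minimizing one value means maximizing the remaining 16.
The other 16 can take up 16 × 119 = 1904 ≥ 1040 − 56, so one integer can sit at its floor of 56.
Achievable: one at 56 and the other 16 totalling 984, which fits since 16 × 56 ≤ 984 ≤ 16 × 119.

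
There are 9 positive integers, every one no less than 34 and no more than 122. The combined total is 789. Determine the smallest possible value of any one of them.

34

Minimizing one value means maximizing the remaining 8.
The other 8 can take up 8 × 122 = 976 ≥ 789 − 34, so one integer can sit at its floor of 34.
Achievable: one at 34 and the other 8 totalling 755, which fits since 8 × 34 ≤ 755 ≤ 8 × 122.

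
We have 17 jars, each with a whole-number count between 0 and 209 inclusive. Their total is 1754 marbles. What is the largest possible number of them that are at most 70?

12

Each value at 70 or below falls at least 209 − 70 = 139 short of the ceiling 209.
The ceiling total is 17 × 209 = 3553, and we need 1754, so at most ⌊(3553 − 1754)/139⌋ = 12 can be that low.
k = 12 is achieved by 12 values at 70 and 5 at 209, total 1885; lower one of the 209's by 131 (still > 70) to reach 1754.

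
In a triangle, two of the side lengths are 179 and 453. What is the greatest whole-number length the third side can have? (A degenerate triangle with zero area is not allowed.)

631

The third side must be less than 179 + 453 = 632.
The largest integer below 632 is 631.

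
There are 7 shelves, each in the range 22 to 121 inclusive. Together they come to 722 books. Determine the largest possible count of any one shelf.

121

Maximizing one value means minimizing the remaining 6.
The other 6 contribute at least 6 × 22 = 132, leaving at most 722 − 132 = 590.
But each shelf is capped at 121, so the maximum is 121.
Achievable: one at 121 and the other 6 totalling 601, which fits since 6 × 22 ≤ 601 ≤ 6 × 121.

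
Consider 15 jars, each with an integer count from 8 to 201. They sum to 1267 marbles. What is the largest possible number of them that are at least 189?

Suppose k of them are at least 189. Those contribute at least 189 each and the other 15 − k at least 8 each.
So the total is at least 189k + 8(15 − k) = 120 + 181k. This must be ≤ 1267, giving k ≤ 6.
k = 6 is achieved by 6 values at 189 and 9 at 8, total 1206; add 61 to one value (staying below 189) to reach 1267.

6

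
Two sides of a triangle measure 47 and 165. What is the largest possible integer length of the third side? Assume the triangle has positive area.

211

The third side must be less than 47 + 165 = 212.
The largest integer below 212 is 211.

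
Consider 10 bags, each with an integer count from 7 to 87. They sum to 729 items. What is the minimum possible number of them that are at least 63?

Suppose at most 10 − j of them reach 63; then j values are ≤ 62 and the rest ≤ 87.
The total is then ≤ 62·j + 87·(10 − j) = 870 − 25j. For this to be ≥ 729 we need j ≤ 5, so at least 10 − 5 = 5 must reach 63.
Exactly 5 works: 5 values at 87 and 5 at 62 total 745; lower one of the high values by 16 (still ≥ 63) to hit 729.

5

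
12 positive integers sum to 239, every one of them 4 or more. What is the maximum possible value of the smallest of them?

The 12 values sum to 239, so their minimum is at most ⌊239/12⌋ = 19.
Equality holds with 1 value of 19 and 11 values of 20.

19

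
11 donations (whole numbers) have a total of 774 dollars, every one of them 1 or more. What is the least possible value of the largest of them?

71

The 11 values sum to 774, so their maximum is at least ⌈774/11⌉ = 71.
Taking 7 copies of 70 and 4 copies of 71 gives exactly 774, so 71 is attained.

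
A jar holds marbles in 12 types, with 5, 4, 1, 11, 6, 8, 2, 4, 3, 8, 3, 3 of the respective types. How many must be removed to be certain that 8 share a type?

53

In the worst case you take as many as possible of each type without reaching 8: 5 + 4 + 1 + 7 + 6 + 7 + 2 + 4 + 3 + 7 + 3 + 3 = 52.
The next one must give 8 of some type, so 52 + 1 = 53.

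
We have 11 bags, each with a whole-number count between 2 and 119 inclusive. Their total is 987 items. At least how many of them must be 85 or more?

2

Suppose at most 11 − j of them reach 85; then j values are ≤ 84 and the rest ≤ 119.
The total is then ≤ 84·j + 119·(11 − j) = 1309 − 35j. For this to be ≥ 987 we need j ≤ 9, so at least 11 − 9 = 2 must reach 85.
Exactly 2 works: 2 values at 119 and 9 at 84 total 994; lower one of the high values by 7 (still ≥ 85) to hit 987.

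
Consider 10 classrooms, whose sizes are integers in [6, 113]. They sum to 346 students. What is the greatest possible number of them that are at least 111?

If k of the values are ≥ 111, the total is ≥ 111k + 6(10 − k).
Setting 111k + 6(10 − k) ≤ 346 gives 105k ≤ 286, so k ≤ 2.
k = 2 is achieved by 2 values at 111 and 8 at 6, total 270; add 76 to one value (staying below 111) to reach 346.

2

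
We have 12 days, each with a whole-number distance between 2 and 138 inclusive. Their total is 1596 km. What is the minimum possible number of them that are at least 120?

Each value short of 120 is at most 119, costing at least 138 − 119 = 19 against the maximum total of 1656.
We can afford to lose at most 1656 − 1596 = 60, so at most ⌊60/19⌋ = 3 fall short, and at least 9 are ≥ 120.
Exactly 9 works: 9 values at 138 and 3 at 119 total 1599; lower one of the high values by 3 (still ≥ 120) to hit 1596.

9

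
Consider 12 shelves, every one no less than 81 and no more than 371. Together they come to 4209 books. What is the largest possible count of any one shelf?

371

Maximizing one value means minimizing the remaining 11.
The other 11 contribute at least 11 × 81 = 891, leaving at most 4209 − 891 = 3318.
But each shelf is capped at 371, so the maximum is 371.
Achievable: one at 371 and the other 11 totalling 3838, which fits since 11 × 81 ≤ 3838 ≤ 11 × 371.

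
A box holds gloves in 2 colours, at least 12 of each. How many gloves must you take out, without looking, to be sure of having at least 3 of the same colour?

In the worst case you draw 2 of each of the 2 colours: 2 × 2 = 4.
One more forces 3 of some colour, so 4 + 1 = 5.

5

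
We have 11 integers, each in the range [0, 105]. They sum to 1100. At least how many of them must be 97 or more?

5

Each value short of 97 is at most 96, costing at least 105 − 96 = 9 against the maximum total of 1155.
We can afford to lose at most 1155 − 1100 = 55, so at most ⌊55/9⌋ = 6 fall short, and at least 5 are ≥ 97.
Exactly 5 works: 5 values at 105 and 6 at 96 total 1101; lower one of the high values by 1 (still ≥ 97) to hit 1100.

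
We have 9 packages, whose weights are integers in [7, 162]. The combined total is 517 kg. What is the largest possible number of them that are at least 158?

With k values at 158 or above and the rest at least 7, the sum is at least 63 + 151k.
Since the sum is 517, we need 151k ≤ 454, i.e. k ≤ 3.
k = 3 is achieved by 3 values at 158 and 6 at 7, total 516; add 1 to one value (staying below 158) to reach 517.

3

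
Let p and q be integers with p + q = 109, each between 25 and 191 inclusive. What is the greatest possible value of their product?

With p + q fixed, pq peaks when the two are closest together.
Taking p = 54 and q = 55 (both in [25, 191]) gives pq = 2970.

2970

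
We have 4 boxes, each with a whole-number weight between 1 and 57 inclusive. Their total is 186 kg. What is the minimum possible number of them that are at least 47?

Each value short of 47 is at most 46, costing at least 57 − 46 = 11 against the maximum total of 228.
We can afford to lose at most 228 − 186 = 42, so at most ⌊42/11⌋ = 3 fall short, and at least 1 are ≥ 47.
Exactly 1 works: 1 value at 57 and 3 at 46 total 195; lower one of the high values by 9 (still ≥ 47) to hit 186.

1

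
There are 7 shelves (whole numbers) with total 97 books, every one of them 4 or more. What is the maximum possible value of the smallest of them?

The average is 97/7 < 14, so some value is ≤ 13.
Achievable: 1 of them at 13 and 6 at 14 total 97.

13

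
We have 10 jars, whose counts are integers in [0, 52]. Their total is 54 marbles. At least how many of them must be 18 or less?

8

Each value above 18 is at least 19, contributing at least 19 − 0 = 19 above the floor 0.
The sum exceeds the floor total 0 by 54, so at most ⌊54/19⌋ = 2 exceed 18, and at least 8 are ≤ 18.
Exactly 8 works: 8 values at 0 and 2 at 19 total 38; raise one of the low values by 16 (still ≤ 18) to hit 54.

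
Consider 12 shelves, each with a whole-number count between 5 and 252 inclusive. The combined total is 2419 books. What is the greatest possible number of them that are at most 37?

2

Each value at 37 or below falls at least 252 − 37 = 215 short of the ceiling 252.
The ceiling total is 12 × 252 = 3024, and we need 2419, so at most ⌊(3024 − 2419)/215⌋ = 2 can be that low.
k = 2 is achieved by 2 values at 37 and 10 at 252, total 2594; lower one of the 252's by 175 (still > 37) to reach 2419.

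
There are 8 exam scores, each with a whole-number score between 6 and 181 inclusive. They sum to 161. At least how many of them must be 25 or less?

Each value above 25 is at least 26, contributing at least 26 − 6 = 20 above the floor 6.
The sum exceeds the floor total 48 by 113, so at most ⌊113/20⌋ = 5 exceed 25, and at least 3 are ≤ 25.
Exactly 3 works: 3 values at 6 and 5 at 26 total 148; raise one of the low values by 13 (still ≤ 25) to hit 161.

3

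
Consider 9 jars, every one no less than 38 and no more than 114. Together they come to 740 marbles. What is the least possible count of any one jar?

38

To make one jar as small as possible, make the other 8 as large as possible.
The other 8 can take up 8 × 114 = 912 ≥ 740 − 38, so one jar can sit at its floor of 38.
Achievable: one at 38 and the other 8 totalling 702, which fits since 8 × 38 ≤ 702 ≤ 8 × 114.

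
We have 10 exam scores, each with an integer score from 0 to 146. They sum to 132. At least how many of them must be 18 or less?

If only k of them are at most 18, the other 10 − k are at least 19, so the total is at least (10 − k)·19 + k·0.
This is ≤ 132, so (10 − k)·19 + 0k ≤ 132, which gives k ≥ 4.
Exactly 4 works: 4 values at 0 and 6 at 19 total 114; raise one of the low values by 18 (still ≤ 18) to hit 132.

4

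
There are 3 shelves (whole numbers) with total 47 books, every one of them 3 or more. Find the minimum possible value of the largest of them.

16

The 3 values sum to 47, so their maximum is at least ⌈47/3⌉ = 16.
Equality holds with 2 values of 16 and 1 value of 15.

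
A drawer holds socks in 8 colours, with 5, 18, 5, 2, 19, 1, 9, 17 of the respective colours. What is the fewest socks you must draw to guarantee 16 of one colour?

In the worst case you take as many as possible of each colour without reaching 16: 5 + 15 + 5 + 2 + 15 + 1 + 9 + 15 = 67.
The next one must give 16 of some colour, so 67 + 1 = 68.

68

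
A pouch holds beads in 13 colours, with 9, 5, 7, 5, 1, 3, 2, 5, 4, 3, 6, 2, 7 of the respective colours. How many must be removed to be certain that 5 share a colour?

44

In the worst case you take as many as possible of each colour without reaching 5: 4 + 4 + 4 + 4 + 1 + 3 + 2 + 4 + 4 + 3 + 4 + 2 + 4 = 43.
The next one must give 5 of some colour, so 43 + 1 = 44.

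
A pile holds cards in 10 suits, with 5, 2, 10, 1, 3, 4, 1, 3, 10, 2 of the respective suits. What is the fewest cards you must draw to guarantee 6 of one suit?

32

In the worst case you take as many as possible of each suit without reaching 6: 5 + 2 + 5 + 1 + 3 + 4 + 1 + 3 + 5 + 2 = 31.
The next one must give 6 of some suit, so 31 + 1 = 32.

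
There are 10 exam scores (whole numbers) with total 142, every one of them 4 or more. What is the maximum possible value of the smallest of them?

14

If every one of the 10 were at least 15, the total would be at least 10 × 15 = 150 > 142.
Taking 8 copies of 14 and 2 copies of 15 gives exactly 142, so 14 is attained.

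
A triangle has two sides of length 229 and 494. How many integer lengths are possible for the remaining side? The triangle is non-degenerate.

The triangle inequality gives |229 − 494| < c < 229 + 494, i.e. 265 < c < 723.
So c can be any integer from 266 to 722: 457 values.

457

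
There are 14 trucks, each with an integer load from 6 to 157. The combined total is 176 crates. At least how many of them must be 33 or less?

If only k of them are at most 33, the other 14 − k are at least 34, so the total is at least (14 − k)·34 + k·6.
This is ≤ 176, so (14 − k)·34 + 6k ≤ 176, which gives k ≥ 11.
Exactly 11 works: 11 values at 6 and 3 at 34 total 168; raise one of the low values by 8 (still ≤ 33) to hit 176.

11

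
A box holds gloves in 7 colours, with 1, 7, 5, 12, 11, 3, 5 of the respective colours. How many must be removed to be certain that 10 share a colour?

In the worst case you take as many as possible of each colour without reaching 10: 1 + 7 + 5 + 9 + 9 + 3 + 5 = 39.
The next one must give 10 of some colour, so 39 + 1 = 40.

40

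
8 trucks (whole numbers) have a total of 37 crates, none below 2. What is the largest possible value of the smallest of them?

4

The average is 37/8 < 5, so some value is ≤ 4.
Taking 3 copies of 4 and 5 copies of 5 gives exactly 37, so 4 is attained.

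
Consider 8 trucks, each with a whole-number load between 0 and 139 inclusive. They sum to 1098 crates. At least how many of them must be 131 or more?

Suppose at most 8 − j of them reach 131; then j values are ≤ 130 and the rest ≤ 139.
The total is then ≤ 130·j + 139·(8 − j) = 1112 − 9j. For this to be ≥ 1098 we need j ≤ 1, so at least 8 − 1 = 7 must reach 131.
Exactly 7 works: 7 values at 139 and 1 at 130 total 1103; lower one of the high values by 5 (still ≥ 131) to hit 1098.

7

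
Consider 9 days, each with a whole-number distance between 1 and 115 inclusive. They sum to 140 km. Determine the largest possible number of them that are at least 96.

1

Suppose k of them are at least 96. Those contribute at least 96 each and the other 9 − k at least 1 each.
So the total is at least 96k + 1(9 − k) = 9 + 95k. This must be ≤ 140, giving k ≤ 1.
k = 1 is achieved by 1 value at 96 and 8 at 1, total 104; add 36 to one value (staying below 96) to reach 140.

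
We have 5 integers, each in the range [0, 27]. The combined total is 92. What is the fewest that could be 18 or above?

Suppose at most 5 − j of them reach 18; then j values are ≤ 17 and the rest ≤ 27.
The total is then ≤ 17·j + 27·(5 − j) = 135 − 10j. For this to be ≥ 92 we need j ≤ 4, so at least 5 − 4 = 1 must reach 18.
Exactly 1 works: 1 value at 27 and 4 at 17 total 95; lower one of the high values by 3 (still ≥ 18) to hit 92.

1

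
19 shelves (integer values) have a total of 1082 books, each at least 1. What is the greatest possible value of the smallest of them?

56

If every one of the 19 were at least 57, the total would be at least 19 × 57 = 1083 > 1082.
Equality holds with 1 value of 56 and 18 values of 57.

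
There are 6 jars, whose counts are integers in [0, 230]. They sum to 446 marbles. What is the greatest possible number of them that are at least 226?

Suppose k of them are at least 226. Those contribute at least 226 each and the other 6 − k at least 0 each.
So the total is at least 226k + 0(6 − k) = 0 + 226k. This must be ≤ 446, giving k ≤ 1.
k = 1 is achieved by 1 value at 226 and 5 at 0, total 226; add 220 to one value (staying below 226) to reach 446.

1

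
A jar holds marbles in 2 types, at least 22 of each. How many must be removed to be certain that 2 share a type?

In the worst case you draw 1 of each of the 2 types: 2 × 1 = 2.
One more forces 2 of some type, so 2 + 1 = 3.

3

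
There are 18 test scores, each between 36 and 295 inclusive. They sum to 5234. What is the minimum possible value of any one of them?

Minimizing one value means maximizing the remaining 17.
The other 17 contribute at most 17 × 295 = 5015, leaving at least 5234 − 5015 = 219.
Since 219 ≥ 36, this is achievable: one at 219 and 17 at 295.

219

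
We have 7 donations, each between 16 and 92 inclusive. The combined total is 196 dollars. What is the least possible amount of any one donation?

16

Minimizing one value means maximizing the remaining 6.
The other 6 can take up 6 × 92 = 552 ≥ 196 − 16, so one donation can sit at its floor of 16.
Achievable: one at 16 and the other 6 totalling 180, which fits since 6 × 16 ≤ 180 ≤ 6 × 92.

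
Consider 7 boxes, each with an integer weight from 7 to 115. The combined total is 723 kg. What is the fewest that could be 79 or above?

5

Each value short of 79 is at most 78, costing at least 115 − 78 = 37 against the maximum total of 805.
We can afford to lose at most 805 − 723 = 82, so at most ⌊82/37⌋ = 2 fall short, and at least 5 are ≥ 79.
Exactly 5 works: 5 values at 115 and 2 at 78 total 731; lower one of the high values by 8 (still ≥ 79) to hit 723.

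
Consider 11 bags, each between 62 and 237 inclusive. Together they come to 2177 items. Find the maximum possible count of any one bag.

Maximizing one value means minimizing the remaining 10.
The other 10 contribute at least 10 × 62 = 620, leaving at most 2177 − 620 = 1557.
But each bag is capped at 237, so the maximum is 237.
Achievable: one at 237 and the other 10 totalling 1940, which fits since 10 × 62 ≤ 1940 ≤ 10 × 237.

237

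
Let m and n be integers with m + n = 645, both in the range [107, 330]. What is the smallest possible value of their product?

For a fixed sum, mn is smallest when m and n are as far apart as possible.
The extreme feasible split is m = 315, n = 330, giving mn = 103950.

103950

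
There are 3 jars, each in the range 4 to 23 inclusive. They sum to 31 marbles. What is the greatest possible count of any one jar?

23

To make one jar as large as possible, make the other 2 as small as possible.
The other 2 contribute at least 2 × 4 = 8, leaving at most 31 − 8 = 23.
Since 23 ≤ 23, this is achievable: one at 23 and 2 at 4.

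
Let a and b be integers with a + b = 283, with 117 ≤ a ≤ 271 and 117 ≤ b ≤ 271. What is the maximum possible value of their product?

20022

For a fixed sum, the product ab is largest when a and b are as close as possible.
Taking a = 141 and b = 142 (both in [117, 271]) gives ab = 20022.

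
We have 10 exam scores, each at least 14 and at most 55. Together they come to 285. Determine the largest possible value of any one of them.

To make one score as large as possible, make the other 9 as small as possible.
The other 9 contribute at least 9 × 14 = 126, leaving at most 285 − 126 = 159.
But each score is capped at 55, so the maximum is 55.
Achievable: one at 55 and the other 9 totalling 230, which fits since 9 × 14 ≤ 230 ≤ 9 × 55.

55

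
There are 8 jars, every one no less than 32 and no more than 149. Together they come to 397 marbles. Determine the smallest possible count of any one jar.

Minimizing one value means maximizing the remaining 7.
The other 7 can take up 7 × 149 = 1043 ≥ 397 − 32, so one jar can sit at its floor of 32.
Achievable: one at 32 and the other 7 totalling 365, which fits since 7 × 32 ≤ 365 ≤ 7 × 149.

32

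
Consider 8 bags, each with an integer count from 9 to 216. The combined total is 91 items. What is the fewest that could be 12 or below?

4

If only k of them are at most 12, the other 8 − k are at least 13, so the total is at least (8 − k)·13 + k·9.
This is ≤ 91, so (8 − k)·13 + 9k ≤ 91, which gives k ≥ 4.
Exactly 4 works: 4 values at 9 and 4 at 13 total 88; raise one of the low values by 3 (still ≤ 12) to hit 91.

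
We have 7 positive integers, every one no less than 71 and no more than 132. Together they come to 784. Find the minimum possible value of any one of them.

71

Minimizing one value means maximizing the remaining 6.
The other 6 can take up 6 × 132 = 792 ≥ 784 − 71, so one integer can sit at its floor of 71.
Achievable: one at 71 and the other 6 totalling 713, which fits since 6 × 71 ≤ 713 ≤ 6 × 132.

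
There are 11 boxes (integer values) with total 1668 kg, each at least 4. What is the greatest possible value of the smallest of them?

The 11 values sum to 1668, so their minimum is at most ⌊1668/11⌋ = 151.
Achievable: 4 of them at 151 and 7 at 152 total 1668.

151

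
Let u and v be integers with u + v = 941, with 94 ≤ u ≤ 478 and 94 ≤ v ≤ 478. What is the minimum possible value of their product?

221314

Since u + v is fixed, pushing one of them to its bound minimizes the product.
At the endpoint u = 463, v = 941 − 463 = 478, so uv = 463 × 478 = 221314.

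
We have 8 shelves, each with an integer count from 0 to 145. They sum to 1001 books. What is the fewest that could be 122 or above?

If only k of them are at least 122, the other 8 − k are at most 121, so the total is at most k·145 + (8 − k)·121.
This must reach 1001, so k·145 + (8 − k)·121 ≥ 1001, giving k ≥ 2.
Exactly 2 works: 2 values at 145 and 6 at 121 total 1016; lower one of the high values by 15 (still ≥ 122) to hit 1001.

2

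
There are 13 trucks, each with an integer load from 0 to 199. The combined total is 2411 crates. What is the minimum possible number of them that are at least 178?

5

If only k of them are at least 178, the other 13 − k are at most 177, so the total is at most k·199 + (13 − k)·177.
This must reach 2411, so k·199 + (13 − k)·177 ≥ 2411, giving k ≥ 5.
Exactly 5 works: 5 values at 199 and 8 at 177 total 2411.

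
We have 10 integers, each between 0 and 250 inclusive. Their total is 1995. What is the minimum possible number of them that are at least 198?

Suppose at most 10 − j of them reach 198; then j values are ≤ 197 and the rest ≤ 250.
The total is then ≤ 197·j + 250·(10 − j) = 2500 − 53j. For this to be ≥ 1995 we need j ≤ 9, so at least 10 − 9 = 1 must reach 198.
Exactly 1 works: 1 value at 250 and 9 at 197 total 2023; lower one of the high values by 28 (still ≥ 198) to hit 1995.

1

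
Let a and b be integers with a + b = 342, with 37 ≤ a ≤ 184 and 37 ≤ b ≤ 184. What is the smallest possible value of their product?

For a fixed sum, ab is smallest when a and b are as far apart as possible.
At the endpoint a = 158, b = 342 − 158 = 184, so ab = 158 × 184 = 29072.

29072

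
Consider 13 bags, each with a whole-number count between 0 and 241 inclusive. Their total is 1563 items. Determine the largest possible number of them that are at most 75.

9

Suppose k of them are at most 75. Those contribute at most 75 each and the rest at most 241 each.
So the total is at most 75k + 241(13 − k) = 3133 − 166k. This must still be ≥ 1563, so k ≤ 9.
k = 9 is achieved by 9 values at 75 and 4 at 241, total 1639; lower one of the 241's by 76 (still > 75) to reach 1563.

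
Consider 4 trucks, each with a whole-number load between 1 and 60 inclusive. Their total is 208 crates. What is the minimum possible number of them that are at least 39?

3

If only k of them are at least 39, the other 4 − k are at most 38, so the total is at most k·60 + (4 − k)·38.
This must reach 208, so k·60 + (4 − k)·38 ≥ 208, giving k ≥ 3.
Exactly 3 works: 3 values at 60 and 1 at 38 total 218; lower one of the high values by 10 (still ≥ 39) to hit 208.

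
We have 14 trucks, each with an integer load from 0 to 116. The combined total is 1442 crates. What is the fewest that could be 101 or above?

3

Suppose at most 14 − j of them reach 101; then j values are ≤ 100 and the rest ≤ 116.
The total is then ≤ 100·j + 116·(14 − j) = 1624 − 16j. For this to be ≥ 1442 we need j ≤ 11, so at least 14 − 11 = 3 must reach 101.
Exactly 3 works: 3 values at 116 and 11 at 100 total 1448; lower one of the high values by 6 (still ≥ 101) to hit 1442.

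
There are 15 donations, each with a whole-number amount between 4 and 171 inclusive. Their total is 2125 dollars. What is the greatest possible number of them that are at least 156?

13

With k values at 156 or above and the rest at least 4, the sum is at least 60 + 152k.
Since the sum is 2125, we need 152k ≤ 2065, i.e. k ≤ 13.
k = 13 is achieved by 13 values at 156 and 2 at 4, total 2036; add 89 to one value (staying below 156) to reach 2125.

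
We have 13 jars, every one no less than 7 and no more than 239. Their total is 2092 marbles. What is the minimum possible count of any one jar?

7

To make one jar as small as possible, make the other 12 as large as possible.
The other 12 can take up 12 × 239 = 2868 ≥ 2092 − 7, so one jar can sit at its floor of 7.
Achievable: one at 7 and the other 12 totalling 2085, which fits since 12 × 7 ≤ 2085 ≤ 12 × 239.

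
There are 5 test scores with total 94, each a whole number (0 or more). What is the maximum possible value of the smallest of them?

18

The average is 94/5 < 19, so some value is ≤ 18.
Taking 1 copy of 18 and 4 copies of 19 gives exactly 94, so 18 is attained.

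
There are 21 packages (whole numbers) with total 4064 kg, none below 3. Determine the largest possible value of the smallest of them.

If every one of the 21 were at least 194, the total would be at least 21 × 194 = 4074 > 4064.
Achievable: 10 of them at 193 and 11 at 194 total 4064.

193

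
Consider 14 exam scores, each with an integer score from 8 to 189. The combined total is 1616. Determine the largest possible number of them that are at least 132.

If k of the values are ≥ 132, the total is ≥ 132k + 8(14 − k).
Setting 132k + 8(14 − k) ≤ 1616 gives 124k ≤ 1504, so k ≤ 12.
k = 12 is achieved by 12 values at 132 and 2 at 8, total 1600; add 16 to one value (staying below 132) to reach 1616.

12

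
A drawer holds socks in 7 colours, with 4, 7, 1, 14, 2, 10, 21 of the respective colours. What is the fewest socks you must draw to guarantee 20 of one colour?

58

In the worst case you take as many as possible of each colour without reaching 20: 4 + 7 + 1 + 14 + 2 + 10 + 19 = 57.
The next one must give 20 of some colour, so 57 + 1 = 58.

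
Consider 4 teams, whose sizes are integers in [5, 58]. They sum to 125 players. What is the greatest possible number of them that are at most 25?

Suppose k of them are at most 25. Those contribute at most 25 each and the rest at most 58 each.
So the total is at most 25k + 58(4 − k) = 232 − 33k. This must still be ≥ 125, so k ≤ 3.
k = 3 is achieved by 3 values at 25 and 1 at 58, total 133; lower one of the 58's by 8 (still > 25) to reach 125.

3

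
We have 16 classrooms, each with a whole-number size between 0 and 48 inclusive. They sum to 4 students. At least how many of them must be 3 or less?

Each value above 3 is at least 4, contributing at least 4 − 0 = 4 above the floor 0.
The sum exceeds the floor total 0 by 4, so at most ⌊4/4⌋ = 1 exceed 3, and at least 15 are ≤ 3.
Exactly 15 works: 15 values at 0 and 1 at 4 total 4.

15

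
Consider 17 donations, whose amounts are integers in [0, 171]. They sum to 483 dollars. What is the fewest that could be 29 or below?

Let j be the number exceeding 29. Then the total is ≥ 30·j + 0·(17 − j) = 0 + 30j.
So 30j ≤ 483 and j ≤ 16; hence at least 17 − 16 = 1 are ≤ 29.
Exactly 1 works: 1 value at 0 and 16 at 30 total 480; raise one of the low values by 3 (still ≤ 29) to hit 483.

1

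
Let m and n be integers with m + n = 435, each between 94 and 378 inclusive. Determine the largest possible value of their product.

For a fixed sum, the product mn is largest when m and n are as close as possible.
Taking m = 217 and n = 218 (both in [94, 378]) gives mn = 47306.

47306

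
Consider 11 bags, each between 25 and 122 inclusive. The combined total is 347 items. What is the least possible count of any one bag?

Minimizing one value means maximizing the remaining 10.
The other 10 can take up 10 × 122 = 1220 ≥ 347 − 25, so one bag can sit at its floor of 25.
Achievable: one at 25 and the other 10 totalling 322, which fits since 10 × 25 ≤ 322 ≤ 10 × 122.

25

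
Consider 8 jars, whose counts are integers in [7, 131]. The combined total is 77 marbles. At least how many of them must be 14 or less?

Let j be the number exceeding 14. Then the total is ≥ 15·j + 7·(8 − j) = 56 + 8j.
So 8j ≤ 21 and j ≤ 2; hence at least 8 − 2 = 6 are ≤ 14.
Exactly 6 works: 6 values at 7 and 2 at 15 total 72; raise one of the low values by 5 (still ≤ 14) to hit 77.

6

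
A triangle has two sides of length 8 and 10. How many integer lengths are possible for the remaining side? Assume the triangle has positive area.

The triangle inequality gives |8 − 10| < c < 8 + 10, i.e. 2 < c < 18.
So c can be any integer from 3 to 17: 15 values.

15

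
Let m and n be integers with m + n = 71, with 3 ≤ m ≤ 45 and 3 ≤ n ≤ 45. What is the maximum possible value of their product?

mn = m(71 − m) is maximized when m is as near 71/2 as the bounds allow.
Taking m = 35 and n = 36 (both in [3, 45]) gives mn = 1260.

1260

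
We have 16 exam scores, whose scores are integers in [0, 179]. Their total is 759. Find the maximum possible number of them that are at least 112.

6

If k of the values are ≥ 112, the total is ≥ 112k + 0(16 − k).
Setting 112k + 0(16 − k) ≤ 759 gives 112k ≤ 759, so k ≤ 6.
k = 6 is achieved by 6 values at 112 and 10 at 0, total 672; add 87 to one value (staying below 112) to reach 759.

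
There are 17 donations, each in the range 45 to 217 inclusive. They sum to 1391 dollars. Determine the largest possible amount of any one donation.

217

To make one donation as large as possible, make the other 16 as small as possible.
The other 16 contribute at least 16 × 45 = 720, leaving at most 1391 − 720 = 671.
But each donation is capped at 217, so the maximum is 217.
Achievable: one at 217 and the other 16 totalling 1174, which fits since 16 × 45 ≤ 1174 ≤ 16 × 217.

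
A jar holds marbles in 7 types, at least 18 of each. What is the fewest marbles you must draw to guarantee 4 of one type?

22

In the worst case you draw 3 of each of the 7 types: 7 × 3 = 21.
One more forces 4 of some type, so 21 + 1 = 22.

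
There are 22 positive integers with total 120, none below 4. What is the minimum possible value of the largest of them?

6

The average is 120/22 > 5, so not all 22 can be 5 or less; the largest is ≥ 6.
Taking 12 copies of 5 and 10 copies of 6 gives exactly 120, so 6 is attained.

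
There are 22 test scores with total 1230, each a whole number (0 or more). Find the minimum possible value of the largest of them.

56

Some value must be at least ⌈1230/22⌉ = 56, since 22 × 55 = 1210 < 1230.
Equality holds with 20 values of 56 and 2 values of 55.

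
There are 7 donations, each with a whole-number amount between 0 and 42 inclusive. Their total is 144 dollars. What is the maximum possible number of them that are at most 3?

Suppose k of them are at most 3. Those contribute at most 3 each and the rest at most 42 each.
So the total is at most 3k + 42(7 − k) = 294 − 39k. This must still be ≥ 144, so k ≤ 3.
k = 3 is achieved by 3 values at 3 and 4 at 42, total 177; lower one of the 42's by 33 (still > 3) to reach 144.

3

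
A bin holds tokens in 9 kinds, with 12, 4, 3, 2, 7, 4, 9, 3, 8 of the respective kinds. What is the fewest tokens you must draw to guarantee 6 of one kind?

37

In the worst case you take as many as possible of each kind without reaching 6: 5 + 4 + 3 + 2 + 5 + 4 + 5 + 3 + 5 = 36.
The next one must give 6 of some kind, so 36 + 1 = 37.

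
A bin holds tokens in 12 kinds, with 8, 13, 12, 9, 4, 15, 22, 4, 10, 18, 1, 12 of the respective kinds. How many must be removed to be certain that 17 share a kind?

In the worst case you take as many as possible of each kind without reaching 17: 8 + 13 + 12 + 9 + 4 + 15 + 16 + 4 + 10 + 16 + 1 + 12 = 120.
The next one must give 17 of some kind, so 120 + 1 = 121.

121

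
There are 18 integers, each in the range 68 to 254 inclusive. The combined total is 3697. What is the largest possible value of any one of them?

To make one integer as large as possible, make the other 17 as small as possible.
The other 17 contribute at least 17 × 68 = 1156, leaving at most 3697 − 1156 = 2541.
But each integer is capped at 254, so the maximum is 254.
Achievable: one at 254 and the other 17 totalling 3443, which fits since 17 × 68 ≤ 3443 ≤ 17 × 254.

254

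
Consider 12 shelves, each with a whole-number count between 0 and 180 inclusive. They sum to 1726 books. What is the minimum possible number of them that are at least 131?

4

Suppose at most 12 − j of them reach 131; then j values are ≤ 130 and the rest ≤ 180.
The total is then ≤ 130·j + 180·(12 − j) = 2160 − 50j. For this to be ≥ 1726 we need j ≤ 8, so at least 12 − 8 = 4 must reach 131.
Exactly 4 works: 4 values at 180 and 8 at 130 total 1760; lower one of the high values by 34 (still ≥ 131) to hit 1726.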